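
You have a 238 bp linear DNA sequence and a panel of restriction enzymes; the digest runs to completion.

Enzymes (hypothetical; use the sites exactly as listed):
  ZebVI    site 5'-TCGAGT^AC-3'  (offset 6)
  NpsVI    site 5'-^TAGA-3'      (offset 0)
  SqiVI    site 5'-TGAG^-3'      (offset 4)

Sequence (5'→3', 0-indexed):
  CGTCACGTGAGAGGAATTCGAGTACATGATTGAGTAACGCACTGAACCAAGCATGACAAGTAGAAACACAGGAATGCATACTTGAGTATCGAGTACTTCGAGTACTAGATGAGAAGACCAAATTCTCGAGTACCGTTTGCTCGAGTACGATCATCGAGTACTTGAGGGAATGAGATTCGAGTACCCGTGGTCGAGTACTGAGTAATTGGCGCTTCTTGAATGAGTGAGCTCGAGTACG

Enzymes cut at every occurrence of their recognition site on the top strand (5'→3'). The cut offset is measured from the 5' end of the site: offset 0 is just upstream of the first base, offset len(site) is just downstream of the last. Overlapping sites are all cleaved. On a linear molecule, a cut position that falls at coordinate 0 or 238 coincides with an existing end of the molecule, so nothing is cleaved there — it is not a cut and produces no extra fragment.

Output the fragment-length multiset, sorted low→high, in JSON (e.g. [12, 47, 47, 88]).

Scan for sites:
  ZebVI TCGAGTAC/6: at [17, 88, 97, 125, 140, 153, 176, 190, 229] ⇒ [23, 94, 103, 131, 146, 159, 182, 196, 235]
  NpsVI TAGA/0: at [60, 105] ⇒ [60, 105]
  SqiVI TGAG/4: at [7, 30, 82, 109, 162, 170, 198, 220, 224] ⇒ [11, 34, 86, 113, 166, 174, 202, 224, 228]

Pooled cuts: [11, 23, 34, 60, 86, 94, 103, 105, 113, 131, 146, 159, 166, 174, 182, 196, 202, 224, 228, 235]

Fragments:
  [0,11): 11 bp
  [11,23): 12 bp
  [23,34): 11 bp
  [34,60): 26 bp
  [60,86): 26 bp
  [86,94): 8 bp
  [94,103): 9 bp
  [103,105): 2 bp
  [105,113): 8 bp
  [113,131): 18 bp
  [131,146): 15 bp
  [146,159): 13 bp
  [159,166): 7 bp
  [166,174): 8 bp
  [174,182): 8 bp
  [182,196): 14 bp
  [196,202): 6 bp
  [202,224): 22 bp
  [224,228): 4 bp
  [228,235): 7 bp
  [235,238): 3 bp

[2,3,4,6,7,7,8,8,8,8,9,11,11,12,13,14,15,18,22,26,26]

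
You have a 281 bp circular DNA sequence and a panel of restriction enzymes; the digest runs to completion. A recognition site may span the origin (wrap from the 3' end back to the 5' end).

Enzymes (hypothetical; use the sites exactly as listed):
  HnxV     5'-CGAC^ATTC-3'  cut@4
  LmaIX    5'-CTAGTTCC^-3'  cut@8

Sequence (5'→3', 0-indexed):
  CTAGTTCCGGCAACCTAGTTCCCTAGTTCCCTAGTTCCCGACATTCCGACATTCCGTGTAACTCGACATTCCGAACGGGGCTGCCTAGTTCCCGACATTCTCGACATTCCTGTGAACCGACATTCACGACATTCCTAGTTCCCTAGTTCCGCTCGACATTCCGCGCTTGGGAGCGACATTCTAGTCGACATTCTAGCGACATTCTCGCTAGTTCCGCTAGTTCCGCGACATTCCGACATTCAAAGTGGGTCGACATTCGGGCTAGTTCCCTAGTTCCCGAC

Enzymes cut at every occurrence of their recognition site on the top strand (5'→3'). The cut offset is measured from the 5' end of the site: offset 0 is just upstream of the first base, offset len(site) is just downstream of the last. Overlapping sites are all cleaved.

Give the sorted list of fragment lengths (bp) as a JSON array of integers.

Scan for sites:
  HnxV CGACATTC/4: at [38, 46, 63, 92, 101, 117, 126, 153, 173, 185, 196, 225, 233, 250] ⇒ [42, 50, 67, 96, 105, 121, 130, 157, 177, 189, 200, 229, 237, 254]
  LmaIX CTAGTTCC/8: at [0, 14, 22, 30, 84, 134, 142, 207, 216, 261, 269] ⇒ [8, 22, 30, 38, 92, 142, 150, 215, 224, 269, 277]

All cut coordinates (distinct, sorted): [8, 22, 30, 38, 42, 50, 67, 92, 96, 105, 121, 130, 142, 150, 157, 177, 189, 200, 215, 224, 229, 237, 254, 269, 277]

Fragment lengths:
  8→22: 14 bp
  22→30: 8 bp
  30→38: 8 bp
  38→42: 4 bp
  42→50: 8 bp
  50→67: 17 bp
  67→92: 25 bp
  92→96: 4 bp
  96→105: 9 bp
  105→121: 16 bp
  121→130: 9 bp
  130→142: 12 bp
  142→150: 8 bp
  150→157: 7 bp
  157→177: 20 bp
  177→189: 12 bp
  189→200: 11 bp
  200→215: 15 bp
  215→224: 9 bp
  224→229: 5 bp
  229→237: 8 bp
  237→254: 17 bp
  254→269: 15 bp
  269→277: 8 bp
  277→8 (wrap): 281-277+8 = 12 bp

[4,4,5,7,8,8,8,8,8,8,9,9,9,11,12,12,12,14,15,15,16,17,17,20,25]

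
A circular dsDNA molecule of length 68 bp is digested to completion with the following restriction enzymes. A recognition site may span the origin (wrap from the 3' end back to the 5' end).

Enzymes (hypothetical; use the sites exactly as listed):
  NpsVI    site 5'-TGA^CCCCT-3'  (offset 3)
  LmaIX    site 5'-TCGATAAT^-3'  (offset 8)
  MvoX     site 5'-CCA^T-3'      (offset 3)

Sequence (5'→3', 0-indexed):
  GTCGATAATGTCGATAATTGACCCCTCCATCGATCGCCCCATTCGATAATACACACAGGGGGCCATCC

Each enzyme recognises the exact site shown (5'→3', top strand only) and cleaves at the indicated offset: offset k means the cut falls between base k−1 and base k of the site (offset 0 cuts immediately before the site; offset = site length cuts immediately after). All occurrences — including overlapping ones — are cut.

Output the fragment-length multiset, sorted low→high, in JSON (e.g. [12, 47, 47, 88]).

[3,8,9,9,12,12,15]

Scan for sites:
  NpsVI (TGACCCCT, off=3): starts [18] → cuts [21]
  LmaIX (TCGATAAT, off=8): starts [1, 10, 42] → cuts [9, 18, 50]
  MvoX (CCAT, off=3): starts [26, 38, 62] → cuts [29, 41, 65]

All cut coordinates (distinct, sorted): [9, 18, 21, 29, 41, 50, 65]

Fragment lengths:
  9→18: 9 bp
  18→21: 3 bp
  21→29: 8 bp
  29→41: 12 bp
  41→50: 9 bp
  50→65: 15 bp
  65→9 (wrap): 68-65+9 = 12 bp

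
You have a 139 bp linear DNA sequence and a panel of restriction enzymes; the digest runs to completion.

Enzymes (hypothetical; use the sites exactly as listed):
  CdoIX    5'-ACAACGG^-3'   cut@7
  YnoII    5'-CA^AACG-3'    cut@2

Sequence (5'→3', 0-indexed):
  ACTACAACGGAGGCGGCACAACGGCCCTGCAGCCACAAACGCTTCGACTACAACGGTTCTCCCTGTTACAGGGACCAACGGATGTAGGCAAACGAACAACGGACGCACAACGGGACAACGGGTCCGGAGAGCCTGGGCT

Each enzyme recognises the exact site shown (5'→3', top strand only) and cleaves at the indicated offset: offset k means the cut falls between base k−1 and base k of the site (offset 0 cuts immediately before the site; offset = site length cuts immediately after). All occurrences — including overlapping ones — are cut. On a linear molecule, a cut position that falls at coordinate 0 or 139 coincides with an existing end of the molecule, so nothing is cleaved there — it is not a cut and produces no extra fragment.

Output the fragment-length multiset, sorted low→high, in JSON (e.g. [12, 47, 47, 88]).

[8,10,11,12,13,14,18,19,34]

Site scan:
  CdoIX ACAACGG/7: at [3, 17, 49, 95, 106, 114] ⇒ [10, 24, 56, 102, 113, 121]
  YnoII CAAACG/2: at [35, 88] ⇒ [37, 90]

Pooled cuts: [10, 24, 37, 56, 90, 102, 113, 121]

Fragment lengths:
  [0,10): 10 bp
  [10,24): 14 bp
  [24,37): 13 bp
  [37,56): 19 bp
  [56,90): 34 bp
  [90,102): 12 bp
  [102,113): 11 bp
  [113,121): 8 bp
  [121,139): 18 bp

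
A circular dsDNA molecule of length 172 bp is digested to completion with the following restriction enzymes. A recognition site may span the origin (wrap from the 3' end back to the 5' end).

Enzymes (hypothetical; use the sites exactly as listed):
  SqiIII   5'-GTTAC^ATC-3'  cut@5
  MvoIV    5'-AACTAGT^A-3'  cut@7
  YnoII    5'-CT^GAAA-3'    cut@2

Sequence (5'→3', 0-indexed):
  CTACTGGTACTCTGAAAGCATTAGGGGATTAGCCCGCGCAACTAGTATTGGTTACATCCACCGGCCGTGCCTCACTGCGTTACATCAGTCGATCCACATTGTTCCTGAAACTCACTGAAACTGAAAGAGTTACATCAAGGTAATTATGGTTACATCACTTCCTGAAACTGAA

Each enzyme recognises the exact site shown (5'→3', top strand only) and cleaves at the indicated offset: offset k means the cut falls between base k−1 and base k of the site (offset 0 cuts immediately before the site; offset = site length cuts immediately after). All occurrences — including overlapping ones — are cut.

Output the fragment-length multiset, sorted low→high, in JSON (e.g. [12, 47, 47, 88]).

Scan for sites:
  SqiIII (GTTACATC, off=5): starts [50, 78, 128, 148] → cuts [55, 83, 133, 153]
  MvoIV (AACTAGTA, off=7): starts [39] → cuts [46]
  YnoII (CTGAAA, off=2): starts [11, 104, 114, 120, 161] → cuts [13, 106, 116, 122, 163]

Pooled cuts: [13, 46, 55, 83, 106, 116, 122, 133, 153, 163]

Fragment lengths:
  13→46: 33 bp
  46→55: 9 bp
  55→83: 28 bp
  83→106: 23 bp
  106→116: 10 bp
  116→122: 6 bp
  122→133: 11 bp
  133→153: 20 bp
  153→163: 10 bp
  163→13 (wrap): 172-163+13 = 22 bp

[6,9,10,10,11,20,22,23,28,33]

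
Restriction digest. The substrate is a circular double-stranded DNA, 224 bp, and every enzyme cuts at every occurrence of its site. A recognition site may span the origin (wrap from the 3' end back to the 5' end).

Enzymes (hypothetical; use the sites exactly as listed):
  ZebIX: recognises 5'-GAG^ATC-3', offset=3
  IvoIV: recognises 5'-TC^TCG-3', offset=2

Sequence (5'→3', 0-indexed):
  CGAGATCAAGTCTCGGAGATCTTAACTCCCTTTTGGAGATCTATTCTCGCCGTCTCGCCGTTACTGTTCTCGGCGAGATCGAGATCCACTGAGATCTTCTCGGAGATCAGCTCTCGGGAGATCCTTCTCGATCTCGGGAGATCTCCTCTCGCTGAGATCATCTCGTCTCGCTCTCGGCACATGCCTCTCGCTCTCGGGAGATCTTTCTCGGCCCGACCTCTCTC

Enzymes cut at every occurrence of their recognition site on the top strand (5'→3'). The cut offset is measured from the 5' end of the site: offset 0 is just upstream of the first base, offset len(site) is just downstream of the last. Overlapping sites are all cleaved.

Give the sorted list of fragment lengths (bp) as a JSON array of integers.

Site scan:
  ZebIX (GAGATC, off=3): starts [1, 15, 35, 74, 80, 90, 102, 117, 137, 153, 197] → cuts [4, 18, 38, 77, 83, 93, 105, 120, 140, 156, 200]
  IvoIV (TCTCG, off=2): starts [10, 44, 52, 67, 97, 111, 125, 131, 146, 160, 165, 171, 185, 191, 205] → cuts [12, 46, 54, 69, 99, 113, 127, 133, 148, 162, 167, 173, 187, 193, 207]

All cut coordinates (distinct, sorted): [4, 12, 18, 38, 46, 54, 69, 77, 83, 93, 99, 105, 113, 120, 127, 133, 140, 148, 156, 162, 167, 173, 187, 193, 200, 207]

Fragment lengths:
  4→12: 8 bp
  12→18: 6 bp
  18→38: 20 bp
  38→46: 8 bp
  46→54: 8 bp
  54→69: 15 bp
  69→77: 8 bp
  77→83: 6 bp
  83→93: 10 bp
  93→99: 6 bp
  99→105: 6 bp
  105→113: 8 bp
  113→120: 7 bp
  120→127: 7 bp
  127→133: 6 bp
  133→140: 7 bp
  140→148: 8 bp
  148→156: 8 bp
  156→162: 6 bp
  162→167: 5 bp
  167→173: 6 bp
  173→187: 14 bp
  187→193: 6 bp
  193→200: 7 bp
  200→207: 7 bp
  207→4 (wrap): 224-207+4 = 21 bp

[5,6,6,6,6,6,6,6,6,7,7,7,7,7,8,8,8,8,8,8,8,10,14,15,20,21]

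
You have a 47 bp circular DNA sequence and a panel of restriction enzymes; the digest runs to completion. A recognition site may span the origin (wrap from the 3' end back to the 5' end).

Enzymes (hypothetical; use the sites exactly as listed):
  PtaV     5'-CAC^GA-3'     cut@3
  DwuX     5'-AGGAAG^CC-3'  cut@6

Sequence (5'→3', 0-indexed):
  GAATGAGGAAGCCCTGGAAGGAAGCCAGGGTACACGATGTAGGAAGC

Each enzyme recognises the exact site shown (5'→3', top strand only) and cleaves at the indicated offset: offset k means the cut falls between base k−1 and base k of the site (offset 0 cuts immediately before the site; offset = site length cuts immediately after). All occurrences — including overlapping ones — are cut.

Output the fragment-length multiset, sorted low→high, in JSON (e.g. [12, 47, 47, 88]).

Per-enzyme occurrences:
  PtaV CACGA/3: at [32] ⇒ [35]
  DwuX AGGAAGCC/6: at [5, 18] ⇒ [11, 24]

Pooled cuts: [11, 24, 35]

Fragments:
  11→24: 13 bp
  24→35: 11 bp
  35→11 (wrap): 47-35+11 = 23 bp

[11,13,23]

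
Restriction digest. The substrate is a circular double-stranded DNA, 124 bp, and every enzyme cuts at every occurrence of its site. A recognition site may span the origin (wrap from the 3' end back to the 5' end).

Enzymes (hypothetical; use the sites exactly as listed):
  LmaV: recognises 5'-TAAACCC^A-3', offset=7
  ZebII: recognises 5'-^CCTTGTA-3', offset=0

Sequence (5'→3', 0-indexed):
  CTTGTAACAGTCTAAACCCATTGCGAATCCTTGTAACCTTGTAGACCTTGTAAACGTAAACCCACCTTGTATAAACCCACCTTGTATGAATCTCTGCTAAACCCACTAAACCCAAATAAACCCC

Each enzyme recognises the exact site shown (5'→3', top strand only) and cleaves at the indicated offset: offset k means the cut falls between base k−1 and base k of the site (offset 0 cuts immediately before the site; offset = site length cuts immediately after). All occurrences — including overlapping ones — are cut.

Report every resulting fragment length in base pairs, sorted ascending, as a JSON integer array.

[1,1,8,9,9,9,10,14,18,20,25]

Scan for sites:
  LmaV TAAACCCA/7: at [12, 56, 71, 97, 106] ⇒ [19, 63, 78, 104, 113]
  ZebII CCTTGTA/0: at [28, 36, 45, 64, 79, 123] ⇒ [28, 36, 45, 64, 79, 123]

All cut coordinates (distinct, sorted): [19, 28, 36, 45, 63, 64, 78, 79, 104, 113, 123]

Fragments:
  19→28: 9 bp
  28→36: 8 bp
  36→45: 9 bp
  45→63: 18 bp
  63→64: 1 bp
  64→78: 14 bp
  78→79: 1 bp
  79→104: 25 bp
  104→113: 9 bp
  113→123: 10 bp
  123→19 (wrap): 124-123+19 = 20 bp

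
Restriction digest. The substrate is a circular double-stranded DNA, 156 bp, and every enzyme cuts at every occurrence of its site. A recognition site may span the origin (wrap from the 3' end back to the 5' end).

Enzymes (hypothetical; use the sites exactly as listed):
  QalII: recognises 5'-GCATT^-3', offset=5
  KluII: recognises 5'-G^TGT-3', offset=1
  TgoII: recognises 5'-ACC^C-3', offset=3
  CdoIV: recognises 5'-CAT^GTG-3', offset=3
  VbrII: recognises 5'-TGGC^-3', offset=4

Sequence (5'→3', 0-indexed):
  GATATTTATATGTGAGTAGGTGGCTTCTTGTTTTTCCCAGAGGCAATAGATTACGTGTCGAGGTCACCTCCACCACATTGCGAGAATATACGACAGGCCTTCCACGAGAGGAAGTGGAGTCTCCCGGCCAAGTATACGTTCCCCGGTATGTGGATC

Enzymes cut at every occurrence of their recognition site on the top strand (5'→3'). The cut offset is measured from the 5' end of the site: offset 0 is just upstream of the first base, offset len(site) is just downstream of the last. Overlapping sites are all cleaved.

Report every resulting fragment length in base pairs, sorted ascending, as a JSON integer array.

[31,125]

Scan for sites:
  QalII (GCATT, off=5): no sites
  KluII GTGT/1: at [54] ⇒ [55]
  TgoII (ACCC, off=3): no sites
  CdoIV (CATGTG, off=3): no sites
  VbrII TGGC/4: at [20] ⇒ [24]

Pooled cuts: [24, 55]

Fragment lengths:
  24→55: 31 bp
  55→24 (wrap): 156-55+24 = 125 bp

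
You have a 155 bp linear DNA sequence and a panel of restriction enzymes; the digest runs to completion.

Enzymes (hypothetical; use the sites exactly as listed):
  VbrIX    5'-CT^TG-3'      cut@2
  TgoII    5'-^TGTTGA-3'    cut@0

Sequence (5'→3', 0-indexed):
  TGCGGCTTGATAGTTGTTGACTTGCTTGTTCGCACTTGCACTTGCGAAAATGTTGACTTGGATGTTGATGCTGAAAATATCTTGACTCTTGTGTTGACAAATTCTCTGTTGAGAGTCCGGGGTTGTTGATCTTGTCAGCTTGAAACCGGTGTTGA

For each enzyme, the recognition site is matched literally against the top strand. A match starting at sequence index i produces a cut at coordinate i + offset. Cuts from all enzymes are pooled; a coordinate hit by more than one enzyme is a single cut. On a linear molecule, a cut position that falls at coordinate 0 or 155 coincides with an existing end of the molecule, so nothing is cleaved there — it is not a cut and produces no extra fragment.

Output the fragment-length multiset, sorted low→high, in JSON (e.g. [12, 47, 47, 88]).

Per-enzyme occurrences:
  VbrIX (CTTG, off=2): starts [5, 20, 24, 34, 40, 56, 80, 87, 130, 138] → cuts [7, 22, 26, 36, 42, 58, 82, 89, 132, 140]
  TgoII (TGTTGA, off=0): starts [14, 50, 62, 91, 106, 123, 149] → cuts [14, 50, 62, 91, 106, 123, 149]

All cut coordinates (distinct, sorted): [7, 14, 22, 26, 36, 42, 50, 58, 62, 82, 89, 91, 106, 123, 132, 140, 149]

Fragments:
  [0,7): 7 bp
  [7,14): 7 bp
  [14,22): 8 bp
  [22,26): 4 bp
  [26,36): 10 bp
  [36,42): 6 bp
  [42,50): 8 bp
  [50,58): 8 bp
  [58,62): 4 bp
  [62,82): 20 bp
  [82,89): 7 bp
  [89,91): 2 bp
  [91,106): 15 bp
  [106,123): 17 bp
  [123,132): 9 bp
  [132,140): 8 bp
  [140,149): 9 bp
  [149,155): 6 bp

[2,4,4,6,6,7,7,7,8,8,8,8,9,9,10,15,17,20]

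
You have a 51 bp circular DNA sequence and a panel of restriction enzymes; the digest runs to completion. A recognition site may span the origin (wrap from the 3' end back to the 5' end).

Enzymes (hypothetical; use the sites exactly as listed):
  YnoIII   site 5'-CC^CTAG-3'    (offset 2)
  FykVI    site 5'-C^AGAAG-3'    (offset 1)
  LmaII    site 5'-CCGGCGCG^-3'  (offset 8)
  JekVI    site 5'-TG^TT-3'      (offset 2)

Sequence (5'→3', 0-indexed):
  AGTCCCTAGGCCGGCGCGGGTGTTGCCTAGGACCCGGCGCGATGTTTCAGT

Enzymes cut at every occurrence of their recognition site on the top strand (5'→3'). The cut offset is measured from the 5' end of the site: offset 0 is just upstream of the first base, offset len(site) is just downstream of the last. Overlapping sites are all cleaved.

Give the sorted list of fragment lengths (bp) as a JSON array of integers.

Scan for sites:
  YnoIII CCCTAG/2: at [3] ⇒ [5]
  FykVI (CAGAAG, off=1): no sites
  LmaII CCGGCGCG/8: at [10, 33] ⇒ [18, 41]
  JekVI TGTT/2: at [20, 42] ⇒ [22, 44]

Pooled cuts: [5, 18, 22, 41, 44]

Fragments:
  5→18: 13 bp
  18→22: 4 bp
  22→41: 19 bp
  41→44: 3 bp
  44→5 (wrap): 51-44+5 = 12 bp

[3,4,12,13,19]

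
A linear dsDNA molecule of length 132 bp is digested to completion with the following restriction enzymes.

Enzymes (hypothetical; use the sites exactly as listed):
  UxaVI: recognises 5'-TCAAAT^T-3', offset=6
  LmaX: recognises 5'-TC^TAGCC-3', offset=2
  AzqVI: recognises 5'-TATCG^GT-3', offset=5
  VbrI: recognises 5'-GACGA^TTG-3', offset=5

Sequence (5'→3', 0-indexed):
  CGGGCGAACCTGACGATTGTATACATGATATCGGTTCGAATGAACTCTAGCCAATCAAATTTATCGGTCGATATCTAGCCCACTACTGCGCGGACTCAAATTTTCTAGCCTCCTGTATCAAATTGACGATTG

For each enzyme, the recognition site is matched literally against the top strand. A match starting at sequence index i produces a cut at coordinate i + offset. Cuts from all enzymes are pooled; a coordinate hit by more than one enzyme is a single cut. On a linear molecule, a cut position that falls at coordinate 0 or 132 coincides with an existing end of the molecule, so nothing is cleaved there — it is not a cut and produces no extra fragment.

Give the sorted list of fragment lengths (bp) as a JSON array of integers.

Site scan:
  UxaVI TCAAATT/6: at [54, 95, 117] ⇒ [60, 101, 123]
  LmaX TCTAGCC/2: at [45, 73, 103] ⇒ [47, 75, 105]
  AzqVI TATCGGT/5: at [28, 61] ⇒ [33, 66]
  VbrI GACGATTG/5: at [11, 124] ⇒ [16, 129]

Pooled cuts: [16, 33, 47, 60, 66, 75, 101, 105, 123, 129]

Fragment lengths:
  [0,16): 16 bp
  [16,33): 17 bp
  [33,47): 14 bp
  [47,60): 13 bp
  [60,66): 6 bp
  [66,75): 9 bp
  [75,101): 26 bp
  [101,105): 4 bp
  [105,123): 18 bp
  [123,129): 6 bp
  [129,132): 3 bp

[3,4,6,6,9,13,14,16,17,18,26]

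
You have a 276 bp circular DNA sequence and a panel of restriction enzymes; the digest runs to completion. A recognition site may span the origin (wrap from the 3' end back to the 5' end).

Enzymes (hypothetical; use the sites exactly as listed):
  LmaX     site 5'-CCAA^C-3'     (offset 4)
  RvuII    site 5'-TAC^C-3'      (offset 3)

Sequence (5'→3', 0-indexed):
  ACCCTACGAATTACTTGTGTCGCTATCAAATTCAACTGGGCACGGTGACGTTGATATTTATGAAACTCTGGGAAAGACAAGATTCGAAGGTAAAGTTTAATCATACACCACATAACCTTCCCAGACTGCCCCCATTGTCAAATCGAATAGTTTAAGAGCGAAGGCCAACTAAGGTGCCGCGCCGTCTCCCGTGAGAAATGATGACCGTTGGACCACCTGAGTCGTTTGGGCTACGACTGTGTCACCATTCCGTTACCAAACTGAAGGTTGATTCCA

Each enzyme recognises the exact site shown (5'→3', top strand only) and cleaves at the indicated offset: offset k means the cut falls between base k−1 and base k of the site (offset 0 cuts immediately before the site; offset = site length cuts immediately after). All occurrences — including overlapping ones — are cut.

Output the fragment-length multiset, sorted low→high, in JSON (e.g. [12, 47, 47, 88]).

Site scan:
  LmaX CCAAC/4: at [164, 273] ⇒ [1, 168]
  RvuII TACC/3: at [253] ⇒ [256]

All cut coordinates (distinct, sorted): [1, 168, 256]

Fragment lengths:
  1→168: 167 bp
  168→256: 88 bp
  256→1 (wrap): 276-256+1 = 21 bp

[21,88,167]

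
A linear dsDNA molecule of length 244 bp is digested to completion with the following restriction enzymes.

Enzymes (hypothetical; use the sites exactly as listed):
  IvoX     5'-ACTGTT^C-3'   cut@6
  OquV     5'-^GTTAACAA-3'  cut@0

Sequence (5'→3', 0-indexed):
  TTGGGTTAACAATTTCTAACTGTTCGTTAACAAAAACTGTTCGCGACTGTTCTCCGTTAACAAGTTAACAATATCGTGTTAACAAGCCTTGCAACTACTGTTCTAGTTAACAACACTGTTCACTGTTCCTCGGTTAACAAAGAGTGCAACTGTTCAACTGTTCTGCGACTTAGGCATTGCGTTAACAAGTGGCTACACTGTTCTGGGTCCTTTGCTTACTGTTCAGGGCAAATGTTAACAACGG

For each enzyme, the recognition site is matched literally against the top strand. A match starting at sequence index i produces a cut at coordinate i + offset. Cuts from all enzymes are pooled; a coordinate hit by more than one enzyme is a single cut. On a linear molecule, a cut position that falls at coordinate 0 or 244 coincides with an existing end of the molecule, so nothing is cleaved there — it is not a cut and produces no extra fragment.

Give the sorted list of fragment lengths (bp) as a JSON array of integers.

[1,3,4,4,5,7,8,8,10,10,11,14,15,16,18,20,21,22,22,25]

Scan for sites:
  IvoX ACTGTTC/6: at [18, 35, 45, 96, 114, 121, 148, 156, 196, 217] ⇒ [24, 41, 51, 102, 120, 127, 154, 162, 202, 223]
  OquV GTTAACAA/0: at [4, 25, 55, 63, 77, 105, 132, 180, 233] ⇒ [4, 25, 55, 63, 77, 105, 132, 180, 233]

Pooled cuts: [4, 24, 25, 41, 51, 55, 63, 77, 102, 105, 120, 127, 132, 154, 162, 180, 202, 223, 233]

Fragments:
  [0,4): 4 bp
  [4,24): 20 bp
  [24,25): 1 bp
  [25,41): 16 bp
  [41,51): 10 bp
  [51,55): 4 bp
  [55,63): 8 bp
  [63,77): 14 bp
  [77,102): 25 bp
  [102,105): 3 bp
  [105,120): 15 bp
  [120,127): 7 bp
  [127,132): 5 bp
  [132,154): 22 bp
  [154,162): 8 bp
  [162,180): 18 bp
  [180,202): 22 bp
  [202,223): 21 bp
  [223,233): 10 bp
  [233,244): 11 bp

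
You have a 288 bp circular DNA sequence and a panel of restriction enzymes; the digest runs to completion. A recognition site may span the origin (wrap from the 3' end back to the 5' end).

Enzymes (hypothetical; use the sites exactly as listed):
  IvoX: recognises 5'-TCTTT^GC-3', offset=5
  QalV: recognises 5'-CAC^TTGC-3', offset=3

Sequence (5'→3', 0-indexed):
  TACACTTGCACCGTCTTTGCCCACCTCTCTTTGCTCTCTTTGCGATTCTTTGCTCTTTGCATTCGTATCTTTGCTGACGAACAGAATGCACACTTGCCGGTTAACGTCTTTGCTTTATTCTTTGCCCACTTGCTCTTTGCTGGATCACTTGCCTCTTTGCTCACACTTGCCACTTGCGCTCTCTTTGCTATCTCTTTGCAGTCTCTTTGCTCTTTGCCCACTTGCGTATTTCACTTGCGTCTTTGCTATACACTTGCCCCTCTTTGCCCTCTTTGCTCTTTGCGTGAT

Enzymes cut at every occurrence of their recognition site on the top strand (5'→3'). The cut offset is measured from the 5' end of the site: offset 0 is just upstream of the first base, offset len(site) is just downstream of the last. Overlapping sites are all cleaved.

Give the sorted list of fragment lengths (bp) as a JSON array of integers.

Per-enzyme occurrences:
  IvoX TCTTTGC/5: at [13, 27, 36, 46, 53, 67, 106, 118, 133, 153, 181, 192, 203, 210, 239, 260, 269, 276] ⇒ [18, 32, 41, 51, 58, 72, 111, 123, 138, 158, 186, 197, 208, 215, 244, 265, 274, 281]
  QalV CACTTGC/3: at [2, 90, 126, 145, 163, 170, 218, 231, 250] ⇒ [5, 93, 129, 148, 166, 173, 221, 234, 253]

All cut coordinates (distinct, sorted): [5, 18, 32, 41, 51, 58, 72, 93, 111, 123, 129, 138, 148, 158, 166, 173, 186, 197, 208, 215, 221, 234, 244, 253, 265, 274, 281]

Fragment lengths:
  5→18: 13 bp
  18→32: 14 bp
  32→41: 9 bp
  41→51: 10 bp
  51→58: 7 bp
  58→72: 14 bp
  72→93: 21 bp
  93→111: 18 bp
  111→123: 12 bp
  123→129: 6 bp
  129→138: 9 bp
  138→148: 10 bp
  148→158: 10 bp
  158→166: 8 bp
  166→173: 7 bp
  173→186: 13 bp
  186→197: 11 bp
  197→208: 11 bp
  208→215: 7 bp
  215→221: 6 bp
  221→234: 13 bp
  234→244: 10 bp
  244→253: 9 bp
  253→265: 12 bp
  265→274: 9 bp
  274→281: 7 bp
  281→5 (wrap): 288-281+5 = 12 bp

[6,6,7,7,7,7,8,9,9,9,9,10,10,10,10,11,11,12,12,12,13,13,13,14,14,18,21]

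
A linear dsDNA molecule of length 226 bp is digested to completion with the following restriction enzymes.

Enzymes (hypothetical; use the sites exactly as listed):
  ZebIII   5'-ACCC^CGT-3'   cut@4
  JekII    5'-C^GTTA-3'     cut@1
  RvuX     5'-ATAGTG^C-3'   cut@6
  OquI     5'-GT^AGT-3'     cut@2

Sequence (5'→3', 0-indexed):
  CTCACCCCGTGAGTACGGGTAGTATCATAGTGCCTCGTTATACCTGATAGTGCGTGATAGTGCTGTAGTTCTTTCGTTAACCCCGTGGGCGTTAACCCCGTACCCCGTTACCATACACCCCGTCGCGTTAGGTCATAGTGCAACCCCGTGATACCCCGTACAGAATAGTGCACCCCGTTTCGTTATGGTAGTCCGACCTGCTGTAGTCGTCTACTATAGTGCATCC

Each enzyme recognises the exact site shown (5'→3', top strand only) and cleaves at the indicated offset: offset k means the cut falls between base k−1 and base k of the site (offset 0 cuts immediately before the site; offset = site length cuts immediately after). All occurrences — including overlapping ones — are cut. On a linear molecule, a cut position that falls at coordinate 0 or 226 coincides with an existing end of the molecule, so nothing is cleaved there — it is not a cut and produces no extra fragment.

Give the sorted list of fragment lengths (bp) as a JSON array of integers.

[1,4,4,5,5,6,6,6,7,7,7,8,8,8,9,10,10,12,13,14,14,14,15,16,17]

Per-enzyme occurrences:
  ZebIII (ACCCCGT, off=4): starts [3, 79, 94, 101, 116, 142, 152, 171] → cuts [7, 83, 98, 105, 120, 146, 156, 175]
  JekII (CGTTA, off=1): starts [35, 74, 89, 105, 125, 180] → cuts [36, 75, 90, 106, 126, 181]
  RvuX (ATAGTGC, off=6): starts [26, 46, 56, 134, 164, 215] → cuts [32, 52, 62, 140, 170, 221]
  OquI (GTAGT, off=2): starts [18, 64, 187, 202] → cuts [20, 66, 189, 204]

Pooled cuts: [7, 20, 32, 36, 52, 62, 66, 75, 83, 90, 98, 105, 106, 120, 126, 140, 146, 156, 170, 175, 181, 189, 204, 221]

Fragments:
  [0,7): 7 bp
  [7,20): 13 bp
  [20,32): 12 bp
  [32,36): 4 bp
  [36,52): 16 bp
  [52,62): 10 bp
  [62,66): 4 bp
  [66,75): 9 bp
  [75,83): 8 bp
  [83,90): 7 bp
  [90,98): 8 bp
  [98,105): 7 bp
  [105,106): 1 bp
  [106,120): 14 bp
  [120,126): 6 bp
  [126,140): 14 bp
  [140,146): 6 bp
  [146,156): 10 bp
  [156,170): 14 bp
  [170,175): 5 bp
  [175,181): 6 bp
  [181,189): 8 bp
  [189,204): 15 bp
  [204,221): 17 bp
  [221,226): 5 bp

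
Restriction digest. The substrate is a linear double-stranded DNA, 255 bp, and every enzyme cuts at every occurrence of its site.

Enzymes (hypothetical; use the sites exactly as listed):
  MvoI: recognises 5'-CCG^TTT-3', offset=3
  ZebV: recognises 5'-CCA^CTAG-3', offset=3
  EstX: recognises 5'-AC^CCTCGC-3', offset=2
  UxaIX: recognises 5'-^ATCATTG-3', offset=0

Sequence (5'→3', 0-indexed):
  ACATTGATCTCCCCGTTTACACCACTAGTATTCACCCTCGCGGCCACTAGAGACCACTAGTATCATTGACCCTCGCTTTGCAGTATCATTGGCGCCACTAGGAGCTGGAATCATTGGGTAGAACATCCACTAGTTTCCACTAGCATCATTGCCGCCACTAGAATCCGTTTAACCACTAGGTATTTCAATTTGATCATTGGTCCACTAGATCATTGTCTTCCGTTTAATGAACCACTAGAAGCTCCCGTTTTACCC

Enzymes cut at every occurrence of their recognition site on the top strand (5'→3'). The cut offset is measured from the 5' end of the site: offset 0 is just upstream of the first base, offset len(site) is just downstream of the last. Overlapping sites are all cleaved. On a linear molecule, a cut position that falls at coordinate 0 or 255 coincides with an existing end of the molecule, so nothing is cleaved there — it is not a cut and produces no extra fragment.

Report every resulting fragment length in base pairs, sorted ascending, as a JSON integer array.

[4,5,5,8,8,9,9,10,10,10,11,11,12,12,12,13,13,13,14,14,15,17,20]

Site scan:
  MvoI (CCGTTT, off=3): starts [12, 164, 219, 244] → cuts [15, 167, 222, 247]
  ZebV (CCACTAG, off=3): starts [21, 43, 53, 94, 126, 136, 154, 172, 201, 231] → cuts [24, 46, 56, 97, 129, 139, 157, 175, 204, 234]
  EstX (ACCCTCGC, off=2): starts [33, 68] → cuts [35, 70]
  UxaIX (ATCATTG, off=0): starts [61, 84, 109, 144, 192, 208] → cuts [61, 84, 109, 144, 192, 208]

Pooled cuts: [15, 24, 35, 46, 56, 61, 70, 84, 97, 109, 129, 139, 144, 157, 167, 175, 192, 204, 208, 222, 234, 247]

Fragment lengths:
  [0,15): 15 bp
  [15,24): 9 bp
  [24,35): 11 bp
  [35,46): 11 bp
  [46,56): 10 bp
  [56,61): 5 bp
  [61,70): 9 bp
  [70,84): 14 bp
  [84,97): 13 bp
  [97,109): 12 bp
  [109,129): 20 bp
  [129,139): 10 bp
  [139,144): 5 bp
  [144,157): 13 bp
  [157,167): 10 bp
  [167,175): 8 bp
  [175,192): 17 bp
  [192,204): 12 bp
  [204,208): 4 bp
  [208,222): 14 bp
  [222,234): 12 bp
  [234,247): 13 bp
  [247,255): 8 bp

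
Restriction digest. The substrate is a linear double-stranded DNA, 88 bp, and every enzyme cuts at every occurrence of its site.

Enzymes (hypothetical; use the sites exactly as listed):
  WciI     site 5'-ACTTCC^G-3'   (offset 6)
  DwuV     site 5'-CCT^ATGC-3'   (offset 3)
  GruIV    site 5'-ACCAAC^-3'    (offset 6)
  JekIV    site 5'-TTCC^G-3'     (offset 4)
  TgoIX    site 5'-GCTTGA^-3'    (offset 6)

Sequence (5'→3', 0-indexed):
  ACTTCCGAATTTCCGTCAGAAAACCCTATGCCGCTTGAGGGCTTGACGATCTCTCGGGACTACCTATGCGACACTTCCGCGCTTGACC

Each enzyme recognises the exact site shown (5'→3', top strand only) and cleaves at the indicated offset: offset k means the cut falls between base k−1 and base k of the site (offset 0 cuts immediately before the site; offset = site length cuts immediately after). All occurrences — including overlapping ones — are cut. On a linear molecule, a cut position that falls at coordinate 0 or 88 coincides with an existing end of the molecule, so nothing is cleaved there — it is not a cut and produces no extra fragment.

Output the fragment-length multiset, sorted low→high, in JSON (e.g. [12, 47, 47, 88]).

Scan for sites:
  WciI ACTTCCG/6: at [0, 72] ⇒ [6, 78]
  DwuV CCTATGC/3: at [24, 62] ⇒ [27, 65]
  GruIV (ACCAAC, off=6): no sites
  JekIV TTCCG/4: at [2, 10, 74] ⇒ [6, 14, 78]
  TgoIX GCTTGA/6: at [32, 40, 80] ⇒ [38, 46, 86]

All cut coordinates (distinct, sorted): [6, 14, 27, 38, 46, 65, 78, 86]

Fragments:
  [0,6): 6 bp
  [6,14): 8 bp
  [14,27): 13 bp
  [27,38): 11 bp
  [38,46): 8 bp
  [46,65): 19 bp
  [65,78): 13 bp
  [78,86): 8 bp
  [86,88): 2 bp

[2,6,8,8,8,11,13,13,19]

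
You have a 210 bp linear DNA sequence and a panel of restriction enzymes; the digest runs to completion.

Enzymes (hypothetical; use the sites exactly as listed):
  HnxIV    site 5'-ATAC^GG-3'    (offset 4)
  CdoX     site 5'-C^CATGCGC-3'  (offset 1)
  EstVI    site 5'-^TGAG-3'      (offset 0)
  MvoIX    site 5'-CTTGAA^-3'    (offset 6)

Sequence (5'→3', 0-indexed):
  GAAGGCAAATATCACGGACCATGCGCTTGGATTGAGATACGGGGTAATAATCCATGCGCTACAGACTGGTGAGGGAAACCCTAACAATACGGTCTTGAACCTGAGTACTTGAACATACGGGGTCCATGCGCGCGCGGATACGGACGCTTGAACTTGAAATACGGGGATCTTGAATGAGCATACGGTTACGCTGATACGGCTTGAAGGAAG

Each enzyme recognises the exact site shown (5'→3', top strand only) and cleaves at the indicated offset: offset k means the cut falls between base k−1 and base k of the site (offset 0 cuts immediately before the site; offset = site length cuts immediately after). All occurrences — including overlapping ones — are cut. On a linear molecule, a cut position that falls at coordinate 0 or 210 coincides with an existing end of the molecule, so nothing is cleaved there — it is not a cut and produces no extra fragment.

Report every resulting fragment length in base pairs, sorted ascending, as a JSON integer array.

Per-enzyme occurrences:
  HnxIV ATACGG/4: at [36, 86, 114, 137, 158, 179, 193] ⇒ [40, 90, 118, 141, 162, 183, 197]
  CdoX CCATGCGC/1: at [18, 51, 123] ⇒ [19, 52, 124]
  EstVI TGAG/0: at [32, 69, 101, 174] ⇒ [32, 69, 101, 174]
  MvoIX CTTGAA/6: at [93, 107, 146, 152, 168, 199] ⇒ [99, 113, 152, 158, 174, 205]

All cut coordinates (distinct, sorted): [19, 32, 40, 52, 69, 90, 99, 101, 113, 118, 124, 141, 152, 158, 162, 174, 183, 197, 205]

Fragments:
  [0,19): 19 bp
  [19,32): 13 bp
  [32,40): 8 bp
  [40,52): 12 bp
  [52,69): 17 bp
  [69,90): 21 bp
  [90,99): 9 bp
  [99,101): 2 bp
  [101,113): 12 bp
  [113,118): 5 bp
  [118,124): 6 bp
  [124,141): 17 bp
  [141,152): 11 bp
  [152,158): 6 bp
  [158,162): 4 bp
  [162,174): 12 bp
  [174,183): 9 bp
  [183,197): 14 bp
  [197,205): 8 bp
  [205,210): 5 bp

[2,4,5,5,6,6,8,8,9,9,11,12,12,12,13,14,17,17,19,21]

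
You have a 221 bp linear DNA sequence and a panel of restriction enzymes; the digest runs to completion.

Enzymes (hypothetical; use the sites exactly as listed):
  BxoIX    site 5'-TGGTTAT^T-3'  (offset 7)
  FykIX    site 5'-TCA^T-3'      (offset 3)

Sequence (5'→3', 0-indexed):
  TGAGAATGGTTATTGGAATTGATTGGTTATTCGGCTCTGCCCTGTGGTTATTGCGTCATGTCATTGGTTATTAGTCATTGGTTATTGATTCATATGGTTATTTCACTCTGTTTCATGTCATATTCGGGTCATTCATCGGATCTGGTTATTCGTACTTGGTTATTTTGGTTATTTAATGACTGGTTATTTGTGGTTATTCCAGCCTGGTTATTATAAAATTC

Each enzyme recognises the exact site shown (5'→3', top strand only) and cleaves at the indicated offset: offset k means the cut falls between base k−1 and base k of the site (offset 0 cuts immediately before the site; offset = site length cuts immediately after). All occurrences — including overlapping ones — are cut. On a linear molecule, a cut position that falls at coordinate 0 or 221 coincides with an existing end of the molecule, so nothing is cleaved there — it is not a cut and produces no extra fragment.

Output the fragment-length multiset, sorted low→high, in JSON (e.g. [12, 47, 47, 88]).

[4,5,5,6,7,7,8,8,9,9,10,10,11,13,14,14,14,14,15,17,21]

Site scan:
  BxoIX (TGGTTATT, off=7): starts [6, 23, 44, 64, 78, 94, 142, 156, 165, 180, 190, 204] → cuts [13, 30, 51, 71, 85, 101, 149, 163, 172, 187, 197, 211]
  FykIX (TCAT, off=3): starts [55, 60, 74, 89, 112, 117, 128, 132] → cuts [58, 63, 77, 92, 115, 120, 131, 135]

All cut coordinates (distinct, sorted): [13, 30, 51, 58, 63, 71, 77, 85, 92, 101, 115, 120, 131, 135, 149, 163, 172, 187, 197, 211]

Fragment lengths:
  [0,13): 13 bp
  [13,30): 17 bp
  [30,51): 21 bp
  [51,58): 7 bp
  [58,63): 5 bp
  [63,71): 8 bp
  [71,77): 6 bp
  [77,85): 8 bp
  [85,92): 7 bp
  [92,101): 9 bp
  [101,115): 14 bp
  [115,120): 5 bp
  [120,131): 11 bp
  [131,135): 4 bp
  [135,149): 14 bp
  [149,163): 14 bp
  [163,172): 9 bp
  [172,187): 15 bp
  [187,197): 10 bp
  [197,211): 14 bp
  [211,221): 10 bp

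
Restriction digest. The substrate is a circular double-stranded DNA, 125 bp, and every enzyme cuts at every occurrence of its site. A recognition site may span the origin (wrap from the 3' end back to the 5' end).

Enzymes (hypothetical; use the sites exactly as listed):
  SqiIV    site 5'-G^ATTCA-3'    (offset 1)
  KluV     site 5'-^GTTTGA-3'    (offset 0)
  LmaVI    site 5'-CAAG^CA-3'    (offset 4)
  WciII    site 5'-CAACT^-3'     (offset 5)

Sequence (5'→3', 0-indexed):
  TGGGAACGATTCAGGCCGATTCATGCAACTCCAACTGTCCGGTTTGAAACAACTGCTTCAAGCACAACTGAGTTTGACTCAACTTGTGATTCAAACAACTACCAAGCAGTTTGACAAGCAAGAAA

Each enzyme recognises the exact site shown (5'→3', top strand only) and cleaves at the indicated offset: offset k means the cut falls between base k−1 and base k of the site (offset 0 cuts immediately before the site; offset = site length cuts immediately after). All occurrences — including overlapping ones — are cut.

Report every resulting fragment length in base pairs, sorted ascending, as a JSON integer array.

[2,2,4,5,6,6,7,8,10,10,12,12,13,13,15]

Site scan:
  SqiIV (GATTCA, off=1): starts [7, 17, 87] → cuts [8, 18, 88]
  KluV (GTTTGA, off=0): starts [41, 71, 108] → cuts [41, 71, 108]
  LmaVI (CAAGCA, off=4): starts [58, 102, 114] → cuts [62, 106, 118]
  WciII (CAACT, off=5): starts [25, 31, 49, 64, 79, 95] → cuts [30, 36, 54, 69, 84, 100]

All cut coordinates (distinct, sorted): [8, 18, 30, 36, 41, 54, 62, 69, 71, 84, 88, 100, 106, 108, 118]

Fragment lengths:
  8→18: 10 bp
  18→30: 12 bp
  30→36: 6 bp
  36→41: 5 bp
  41→54: 13 bp
  54→62: 8 bp
  62→69: 7 bp
  69→71: 2 bp
  71→84: 13 bp
  84→88: 4 bp
  88→100: 12 bp
  100→106: 6 bp
  106→108: 2 bp
  108→118: 10 bp
  118→8 (wrap): 125-118+8 = 15 bp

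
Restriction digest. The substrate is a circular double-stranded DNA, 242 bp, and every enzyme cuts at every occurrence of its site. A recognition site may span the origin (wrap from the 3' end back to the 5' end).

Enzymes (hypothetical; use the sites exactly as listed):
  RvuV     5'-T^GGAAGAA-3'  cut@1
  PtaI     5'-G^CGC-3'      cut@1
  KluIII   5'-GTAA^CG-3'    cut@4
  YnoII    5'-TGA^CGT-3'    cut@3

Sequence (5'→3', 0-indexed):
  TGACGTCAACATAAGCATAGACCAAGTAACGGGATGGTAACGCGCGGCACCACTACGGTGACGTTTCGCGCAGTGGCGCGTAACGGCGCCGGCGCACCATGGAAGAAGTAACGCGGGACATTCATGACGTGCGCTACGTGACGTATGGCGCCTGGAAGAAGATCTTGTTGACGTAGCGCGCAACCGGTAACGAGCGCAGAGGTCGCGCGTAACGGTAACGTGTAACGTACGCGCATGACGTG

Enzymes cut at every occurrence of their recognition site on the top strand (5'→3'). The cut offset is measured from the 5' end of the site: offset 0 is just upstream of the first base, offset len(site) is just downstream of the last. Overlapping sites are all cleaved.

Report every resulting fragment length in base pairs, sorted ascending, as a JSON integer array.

[2,2,3,4,4,5,5,6,6,6,7,7,7,7,7,7,7,8,8,10,11,11,11,12,16,18,19,26]

Scan for sites:
  RvuV TGGAAGAA/1: at [99, 152] ⇒ [100, 153]
  PtaI GCGC/1: at [41, 67, 75, 85, 91, 130, 147, 175, 177, 193, 204, 230] ⇒ [42, 68, 76, 86, 92, 131, 148, 176, 178, 194, 205, 231]
  KluIII GTAACG/4: at [25, 36, 79, 107, 186, 208, 214, 221] ⇒ [29, 40, 83, 111, 190, 212, 218, 225]
  YnoII TGACGT/3: at [0, 58, 124, 138, 168, 235] ⇒ [3, 61, 127, 141, 171, 238]

Pooled cuts: [3, 29, 40, 42, 61, 68, 76, 83, 86, 92, 100, 111, 127, 131, 141, 148, 153, 171, 176, 178, 190, 194, 205, 212, 218, 225, 231, 238]

Fragment lengths:
  3→29: 26 bp
  29→40: 11 bp
  40→42: 2 bp
  42→61: 19 bp
  61→68: 7 bp
  68→76: 8 bp
  76→83: 7 bp
  83→86: 3 bp
  86→92: 6 bp
  92→100: 8 bp
  100→111: 11 bp
  111→127: 16 bp
  127→131: 4 bp
  131→141: 10 bp
  141→148: 7 bp
  148→153: 5 bp
  153→171: 18 bp
  171→176: 5 bp
  176→178: 2 bp
  178→190: 12 bp
  190→194: 4 bp
  194→205: 11 bp
  205→212: 7 bp
  212→218: 6 bp
  218→225: 7 bp
  225→231: 6 bp
  231→238: 7 bp
  238→3 (wrap): 242-238+3 = 7 bp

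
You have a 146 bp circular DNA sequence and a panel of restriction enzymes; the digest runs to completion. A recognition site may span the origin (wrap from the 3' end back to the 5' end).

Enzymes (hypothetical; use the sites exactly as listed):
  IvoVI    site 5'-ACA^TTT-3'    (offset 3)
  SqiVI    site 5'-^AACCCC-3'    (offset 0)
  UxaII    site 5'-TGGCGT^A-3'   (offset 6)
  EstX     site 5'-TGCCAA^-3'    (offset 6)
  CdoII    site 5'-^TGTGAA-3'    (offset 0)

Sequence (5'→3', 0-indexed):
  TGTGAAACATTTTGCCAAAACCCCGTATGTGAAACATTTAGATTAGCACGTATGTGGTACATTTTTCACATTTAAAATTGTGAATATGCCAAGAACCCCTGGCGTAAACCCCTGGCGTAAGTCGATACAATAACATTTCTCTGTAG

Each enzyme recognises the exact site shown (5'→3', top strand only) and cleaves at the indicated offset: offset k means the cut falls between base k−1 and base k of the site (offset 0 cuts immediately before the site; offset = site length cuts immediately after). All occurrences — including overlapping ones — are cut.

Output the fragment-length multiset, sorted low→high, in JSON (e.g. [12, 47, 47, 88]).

[1,1,8,9,9,9,9,9,11,12,12,14,17,25]

Site scan:
  IvoVI (ACATTT, off=3): starts [6, 33, 58, 67, 132] → cuts [9, 36, 61, 70, 135]
  SqiVI (AACCCC, off=0): starts [18, 93, 106] → cuts [18, 93, 106]
  UxaII (TGGCGTA, off=6): starts [99, 112] → cuts [105, 118]
  EstX (TGCCAA, off=6): starts [12, 86] → cuts [18, 92]
  CdoII (TGTGAA, off=0): starts [0, 27, 78] → cuts [0, 27, 78]

Pooled cuts: [0, 9, 18, 27, 36, 61, 70, 78, 92, 93, 105, 106, 118, 135]

Fragments:
  0→9: 9 bp
  9→18: 9 bp
  18→27: 9 bp
  27→36: 9 bp
  36→61: 25 bp
  61→70: 9 bp
  70→78: 8 bp
  78→92: 14 bp
  92→93: 1 bp
  93→105: 12 bp
  105→106: 1 bp
  106→118: 12 bp
  118→135: 17 bp
  135→0 (wrap): 146-135+0 = 11 bp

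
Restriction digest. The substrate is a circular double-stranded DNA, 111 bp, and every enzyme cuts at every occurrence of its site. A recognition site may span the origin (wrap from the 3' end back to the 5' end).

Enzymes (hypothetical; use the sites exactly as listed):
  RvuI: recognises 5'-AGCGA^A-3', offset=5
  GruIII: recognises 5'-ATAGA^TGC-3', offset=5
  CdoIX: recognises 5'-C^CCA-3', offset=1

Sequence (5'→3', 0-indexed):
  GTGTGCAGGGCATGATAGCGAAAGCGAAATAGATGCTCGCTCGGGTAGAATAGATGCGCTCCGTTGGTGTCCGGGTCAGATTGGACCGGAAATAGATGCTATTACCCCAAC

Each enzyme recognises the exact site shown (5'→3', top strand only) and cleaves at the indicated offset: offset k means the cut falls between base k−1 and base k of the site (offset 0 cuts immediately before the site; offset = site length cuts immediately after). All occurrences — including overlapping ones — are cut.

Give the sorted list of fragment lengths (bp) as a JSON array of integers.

Scan for sites:
  RvuI AGCGAA/5: at [16, 22] ⇒ [21, 27]
  GruIII ATAGATGC/5: at [28, 49, 91] ⇒ [33, 54, 96]
  CdoIX CCCA/1: at [105] ⇒ [106]

All cut coordinates (distinct, sorted): [21, 27, 33, 54, 96, 106]

Fragments:
  21→27: 6 bp
  27→33: 6 bp
  33→54: 21 bp
  54→96: 42 bp
  96→106: 10 bp
  106→21 (wrap): 111-106+21 = 26 bp

[6,6,10,21,26,42]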